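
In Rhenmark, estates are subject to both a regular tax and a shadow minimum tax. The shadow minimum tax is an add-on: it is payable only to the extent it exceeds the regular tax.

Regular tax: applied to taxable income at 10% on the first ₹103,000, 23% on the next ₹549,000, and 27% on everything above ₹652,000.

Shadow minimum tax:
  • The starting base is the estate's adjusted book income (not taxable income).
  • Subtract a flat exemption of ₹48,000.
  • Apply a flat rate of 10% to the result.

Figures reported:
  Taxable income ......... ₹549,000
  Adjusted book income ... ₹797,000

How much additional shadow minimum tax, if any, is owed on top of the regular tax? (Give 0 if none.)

Shadow minimum tax:
  Base (adjusted book income): ₹797,000
  Less exemption ₹48,000 → base ₹749,000
  ₹749,000 × 10% = ₹74,900

Regular tax:
  ₹103,000 × 10% = ₹10,300
  ₹446,000 × 23% = ₹102,580
  → ₹112,880

₹74,900 ≤ ₹112,880, so no add-on is due.

₹0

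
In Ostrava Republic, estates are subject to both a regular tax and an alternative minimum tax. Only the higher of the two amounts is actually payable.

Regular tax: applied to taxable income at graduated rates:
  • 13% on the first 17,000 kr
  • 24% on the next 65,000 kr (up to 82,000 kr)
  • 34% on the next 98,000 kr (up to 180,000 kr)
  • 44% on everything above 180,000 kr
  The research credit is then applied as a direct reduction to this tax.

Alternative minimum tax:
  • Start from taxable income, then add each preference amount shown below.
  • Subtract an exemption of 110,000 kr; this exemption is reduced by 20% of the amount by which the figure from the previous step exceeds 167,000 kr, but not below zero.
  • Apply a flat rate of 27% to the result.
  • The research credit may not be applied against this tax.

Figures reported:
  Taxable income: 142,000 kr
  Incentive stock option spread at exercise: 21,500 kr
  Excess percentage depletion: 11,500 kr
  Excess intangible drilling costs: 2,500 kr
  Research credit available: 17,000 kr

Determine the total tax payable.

21,210 kr

Alternative minimum tax:
  Adjusted income: 142,000 kr + 21,500 kr + 11,500 kr + 2,500 kr = 177,500 kr
  Exemption: 110,000 kr − 20% × (177,500 kr − 167,000 kr) = 110,000 kr − 2,100 kr = 107,900 kr
  Base: 177,500 kr − 107,900 kr = 69,600 kr
  69,600 kr × 27% = 18,792 kr

Regular tax:
  17,000 kr × 13% = 2,210 kr
  65,000 kr × 24% = 15,600 kr
  60,000 kr × 34% = 20,400 kr
  → 38,210 kr
  Less research credit 17,000 kr → 21,210 kr

21,210 kr > 18,792 kr, so the regular tax governs.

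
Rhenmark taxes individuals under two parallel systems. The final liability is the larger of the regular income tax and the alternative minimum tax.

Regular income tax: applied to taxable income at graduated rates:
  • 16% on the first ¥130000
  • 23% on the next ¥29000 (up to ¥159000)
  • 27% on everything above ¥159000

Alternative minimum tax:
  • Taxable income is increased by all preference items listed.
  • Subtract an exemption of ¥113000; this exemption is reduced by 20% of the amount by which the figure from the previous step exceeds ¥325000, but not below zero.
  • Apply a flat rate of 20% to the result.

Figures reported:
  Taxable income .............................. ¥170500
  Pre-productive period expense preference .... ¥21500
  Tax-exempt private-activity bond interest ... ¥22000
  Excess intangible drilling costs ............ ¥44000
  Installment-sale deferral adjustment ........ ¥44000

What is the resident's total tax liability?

¥37800

Alternative minimum tax:
  Adjusted income: ¥170500 + ¥21500 + ¥22000 + ¥44000 + ¥44000 = ¥302000
  Exemption: ¥302000 ≤ ¥325000, so full ¥113000 applies
  Base: ¥302000 − ¥113000 = ¥189000
  ¥189000 × 20% = ¥37800

Regular income tax:
  ¥130000 × 16% = ¥20800
  ¥29000 × 23% = ¥6670
  ¥11500 × 27% = ¥3105
  → ¥30575

¥37800 > ¥30575, so the alternative minimum tax is the binding amount.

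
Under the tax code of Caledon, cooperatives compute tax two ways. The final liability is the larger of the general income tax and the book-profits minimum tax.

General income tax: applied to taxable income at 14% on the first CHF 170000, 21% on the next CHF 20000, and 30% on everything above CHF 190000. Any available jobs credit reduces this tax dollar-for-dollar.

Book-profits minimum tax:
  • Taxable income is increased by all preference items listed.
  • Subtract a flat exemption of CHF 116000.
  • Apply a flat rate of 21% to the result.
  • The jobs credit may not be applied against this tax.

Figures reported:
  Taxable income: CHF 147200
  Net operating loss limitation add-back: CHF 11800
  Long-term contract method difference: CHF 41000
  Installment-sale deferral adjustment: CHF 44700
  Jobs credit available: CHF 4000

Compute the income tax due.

CHF 27027

Book-profits minimum tax:
  Adjusted income: CHF 147200 + CHF 11800 + CHF 41000 + CHF 44700 = CHF 244700
  Less exemption CHF 116000 → base CHF 128700
  CHF 128700 × 21% = CHF 27027

General income tax:
  CHF 147200 × 14% = CHF 20608
  Less jobs credit CHF 4000 → CHF 16608

CHF 27027 > CHF 16608, so the book-profits minimum tax is the binding amount.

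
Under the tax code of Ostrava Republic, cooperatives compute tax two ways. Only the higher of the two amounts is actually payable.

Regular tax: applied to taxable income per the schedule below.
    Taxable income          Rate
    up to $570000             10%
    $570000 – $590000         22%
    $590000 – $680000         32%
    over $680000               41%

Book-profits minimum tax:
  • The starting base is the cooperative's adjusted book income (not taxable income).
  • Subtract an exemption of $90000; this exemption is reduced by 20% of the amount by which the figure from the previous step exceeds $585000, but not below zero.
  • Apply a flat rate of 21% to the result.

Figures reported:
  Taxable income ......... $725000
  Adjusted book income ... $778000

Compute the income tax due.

$152586

Book-profits minimum tax:
  Base (adjusted book income): $778000
  Exemption: $90000 − 20% × ($778000 − $585000) = $90000 − $38600 = $51400
  Base: $778000 − $51400 = $726600
  $726600 × 21% = $152586

Regular tax:
  $570000 × 10% = $57000
  $20000 × 22% = $4400
  $90000 × 32% = $28800
  $45000 × 41% = $18450
  → $108650

$152586 > $108650, so the book-profits minimum tax is the binding amount.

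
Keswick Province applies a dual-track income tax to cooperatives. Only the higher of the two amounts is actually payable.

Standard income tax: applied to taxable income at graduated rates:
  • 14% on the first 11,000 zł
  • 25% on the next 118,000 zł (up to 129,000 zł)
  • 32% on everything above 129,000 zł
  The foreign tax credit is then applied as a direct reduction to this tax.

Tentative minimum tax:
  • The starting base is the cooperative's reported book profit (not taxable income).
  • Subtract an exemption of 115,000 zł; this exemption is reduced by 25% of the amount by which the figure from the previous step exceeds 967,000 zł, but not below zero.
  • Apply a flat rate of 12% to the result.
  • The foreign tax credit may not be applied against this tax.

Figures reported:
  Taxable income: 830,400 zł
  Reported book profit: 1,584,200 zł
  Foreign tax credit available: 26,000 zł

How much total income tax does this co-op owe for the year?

229,488 zł

Standard income tax:
  11,000 zł × 14% = 1,540 zł
  118,000 zł × 25% = 29,500 zł
  701,400 zł × 32% = 224,448 zł
  → 255,488 zł
  Less foreign tax credit 26,000 zł → 229,488 zł

Tentative minimum tax:
  Base (reported book profit): 1,584,200 zł
  Exemption: 25% × (1,584,200 zł − 967,000 zł) = 154,300 zł ≥ 115,000 zł, so the exemption is fully phased out
  Base: 1,584,200 zł − 0 zł = 1,584,200 zł
  1,584,200 zł × 12% = 190,104 zł

229,488 zł > 190,104 zł, so the standard income tax governs.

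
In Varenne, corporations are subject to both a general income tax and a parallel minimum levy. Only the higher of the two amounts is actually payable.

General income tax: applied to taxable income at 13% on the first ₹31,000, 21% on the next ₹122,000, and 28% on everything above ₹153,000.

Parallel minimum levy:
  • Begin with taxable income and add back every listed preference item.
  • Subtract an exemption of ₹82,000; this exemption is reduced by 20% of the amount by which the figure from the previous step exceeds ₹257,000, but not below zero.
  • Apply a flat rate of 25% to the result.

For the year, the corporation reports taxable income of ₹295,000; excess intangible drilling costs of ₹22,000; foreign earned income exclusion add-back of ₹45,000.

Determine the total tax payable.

₹75,250

General income tax:
  ₹31,000 × 13% = ₹4,030
  ₹122,000 × 21% = ₹25,620
  ₹142,000 × 28% = ₹39,760
  → ₹69,410

Parallel minimum levy:
  Adjusted income: ₹295,000 + ₹22,000 + ₹45,000 = ₹362,000
  Exemption: ₹82,000 − 20% × (₹362,000 − ₹257,000) = ₹82,000 − ₹21,000 = ₹61,000
  Base: ₹362,000 − ₹61,000 = ₹301,000
  ₹301,000 × 25% = ₹75,250

₹75,250 > ₹69,410, so the parallel minimum levy is the binding amount.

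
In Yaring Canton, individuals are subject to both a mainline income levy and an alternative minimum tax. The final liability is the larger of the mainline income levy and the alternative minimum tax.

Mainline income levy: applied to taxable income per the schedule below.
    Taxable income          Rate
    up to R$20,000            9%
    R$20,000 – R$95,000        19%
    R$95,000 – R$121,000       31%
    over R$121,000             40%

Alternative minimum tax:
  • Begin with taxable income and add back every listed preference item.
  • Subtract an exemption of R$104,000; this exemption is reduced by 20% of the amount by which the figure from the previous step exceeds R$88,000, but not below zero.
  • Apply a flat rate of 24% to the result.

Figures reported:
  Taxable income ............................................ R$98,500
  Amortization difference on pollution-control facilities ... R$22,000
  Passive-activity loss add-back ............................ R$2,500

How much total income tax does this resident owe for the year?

R$17,135

Mainline income levy:
  R$20,000 × 9% = R$1,800
  R$75,000 × 19% = R$14,250
  R$3,500 × 31% = R$1,085
  → R$17,135

Alternative minimum tax:
  Adjusted income: R$98,500 + R$22,000 + R$2,500 = R$123,000
  Exemption: R$104,000 − 20% × (R$123,000 − R$88,000) = R$104,000 − R$7,000 = R$97,000
  Base: R$123,000 − R$97,000 = R$26,000
  R$26,000 × 24% = R$6,240

R$17,135 > R$6,240, so the mainline income levy governs.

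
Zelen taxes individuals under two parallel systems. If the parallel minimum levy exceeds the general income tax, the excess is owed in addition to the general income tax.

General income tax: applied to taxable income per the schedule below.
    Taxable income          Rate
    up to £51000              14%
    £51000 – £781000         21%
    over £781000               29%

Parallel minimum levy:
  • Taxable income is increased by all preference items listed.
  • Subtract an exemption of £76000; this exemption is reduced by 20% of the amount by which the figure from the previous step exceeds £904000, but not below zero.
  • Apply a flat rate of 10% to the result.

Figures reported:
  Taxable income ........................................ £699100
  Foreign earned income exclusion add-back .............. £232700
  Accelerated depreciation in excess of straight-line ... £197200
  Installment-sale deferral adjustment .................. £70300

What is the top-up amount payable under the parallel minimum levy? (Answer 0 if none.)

£0

Parallel minimum levy:
  Adjusted income: £699100 + £232700 + £197200 + £70300 = £1199300
  Exemption: £76000 − 20% × (£1199300 − £904000) = £76000 − £59060 = £16940
  Base: £1199300 − £16940 = £1182360
  £1182360 × 10% = £118236

General income tax:
  £51000 × 14% = £7140
  £648100 × 21% = £136101
  → £143241

£118236 ≤ £143241, so no add-on is due.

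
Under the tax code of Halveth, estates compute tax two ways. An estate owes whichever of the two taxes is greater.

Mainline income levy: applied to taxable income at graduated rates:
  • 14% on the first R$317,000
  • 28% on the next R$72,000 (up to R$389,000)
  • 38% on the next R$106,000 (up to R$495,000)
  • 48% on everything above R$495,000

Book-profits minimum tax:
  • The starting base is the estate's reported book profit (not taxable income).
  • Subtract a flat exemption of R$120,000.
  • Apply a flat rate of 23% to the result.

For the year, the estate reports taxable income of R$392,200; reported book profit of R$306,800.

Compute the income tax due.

R$65,756

Book-profits minimum tax:
  Base (reported book profit): R$306,800
  Less exemption R$120,000 → base R$186,800
  R$186,800 × 23% = R$42,964

Mainline income levy:
  R$317,000 × 14% = R$44,380
  R$72,000 × 28% = R$20,160
  R$3,200 × 38% = R$1,216
  → R$65,756

R$65,756 > R$42,964, so the mainline income levy governs.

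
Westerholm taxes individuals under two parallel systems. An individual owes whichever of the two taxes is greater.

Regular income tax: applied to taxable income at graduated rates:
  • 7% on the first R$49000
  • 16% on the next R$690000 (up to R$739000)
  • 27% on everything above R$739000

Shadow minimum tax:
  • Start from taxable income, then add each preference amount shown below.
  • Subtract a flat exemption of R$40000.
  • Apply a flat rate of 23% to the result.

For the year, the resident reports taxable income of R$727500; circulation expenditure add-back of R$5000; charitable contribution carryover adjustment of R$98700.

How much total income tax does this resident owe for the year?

Shadow minimum tax:
  Adjusted income: R$727500 + R$5000 + R$98700 = R$831200
  Less exemption R$40000 → base R$791200
  R$791200 × 23% = R$181976

Regular income tax:
  R$49000 × 7% = R$3430
  R$678500 × 16% = R$108560
  → R$111990

R$181976 > R$111990, so the shadow minimum tax is the binding amount.

R$181976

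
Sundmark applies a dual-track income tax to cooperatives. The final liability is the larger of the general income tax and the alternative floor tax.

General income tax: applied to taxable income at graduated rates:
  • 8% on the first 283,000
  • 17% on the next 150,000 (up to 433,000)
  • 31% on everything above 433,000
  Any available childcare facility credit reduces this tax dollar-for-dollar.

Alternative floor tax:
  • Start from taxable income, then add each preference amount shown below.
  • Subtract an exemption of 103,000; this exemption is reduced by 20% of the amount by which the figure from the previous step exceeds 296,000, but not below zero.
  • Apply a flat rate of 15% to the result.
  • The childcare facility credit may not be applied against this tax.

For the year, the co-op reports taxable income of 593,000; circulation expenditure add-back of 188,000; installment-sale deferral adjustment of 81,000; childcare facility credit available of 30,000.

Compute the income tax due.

129,300

Alternative floor tax:
  Adjusted income: 593,000 + 188,000 + 81,000 = 862,000
  Exemption: 20% × (862,000 − 296,000) = 113,200 ≥ 103,000, so the exemption is fully phased out
  Base: 862,000 − 0 = 862,000
  862,000 × 15% = 129,300

General income tax:
  283,000 × 8% = 22,640
  150,000 × 17% = 25,500
  160,000 × 31% = 49,600
  → 97,740
  Less childcare facility credit 30,000 → 67,740

129,300 > 67,740, so the alternative floor tax is the binding amount.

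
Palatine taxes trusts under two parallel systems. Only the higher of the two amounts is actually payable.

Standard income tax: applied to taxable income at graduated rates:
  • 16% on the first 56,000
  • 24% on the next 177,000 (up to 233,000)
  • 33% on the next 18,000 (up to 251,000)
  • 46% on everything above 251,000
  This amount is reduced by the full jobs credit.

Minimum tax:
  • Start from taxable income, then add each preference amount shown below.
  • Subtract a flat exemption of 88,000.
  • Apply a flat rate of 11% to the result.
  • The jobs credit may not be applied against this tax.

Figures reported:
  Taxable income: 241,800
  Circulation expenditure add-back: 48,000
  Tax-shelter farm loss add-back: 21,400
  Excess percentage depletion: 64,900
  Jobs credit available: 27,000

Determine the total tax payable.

Standard income tax:
  56,000 × 16% = 8,960
  177,000 × 24% = 42,480
  8,800 × 33% = 2,904
  → 54,344
  Less jobs credit 27,000 → 27,344

Minimum tax:
  Adjusted income: 241,800 + 48,000 + 21,400 + 64,900 = 376,100
  Less exemption 88,000 → base 288,100
  288,100 × 11% = 31,691

31,691 > 27,344, so the minimum tax is the binding amount.

31,691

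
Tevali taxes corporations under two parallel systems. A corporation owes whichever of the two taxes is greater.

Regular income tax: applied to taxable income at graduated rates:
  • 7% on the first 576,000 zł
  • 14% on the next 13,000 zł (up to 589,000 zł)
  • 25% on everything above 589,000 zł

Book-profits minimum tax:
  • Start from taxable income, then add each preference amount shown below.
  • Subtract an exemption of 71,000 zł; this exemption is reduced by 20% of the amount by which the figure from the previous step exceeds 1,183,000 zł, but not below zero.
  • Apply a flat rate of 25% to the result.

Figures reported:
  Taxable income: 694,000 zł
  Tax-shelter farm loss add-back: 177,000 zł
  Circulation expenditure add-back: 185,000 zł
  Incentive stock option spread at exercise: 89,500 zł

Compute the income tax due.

Regular income tax:
  576,000 zł × 7% = 40,320 zł
  13,000 zł × 14% = 1,820 zł
  105,000 zł × 25% = 26,250 zł
  → 68,390 zł

Book-profits minimum tax:
  Adjusted income: 694,000 zł + 177,000 zł + 185,000 zł + 89,500 zł = 1,145,500 zł
  Exemption: 1,145,500 zł ≤ 1,183,000 zł, so full 71,000 zł applies
  Base: 1,145,500 zł − 71,000 zł = 1,074,500 zł
  1,074,500 zł × 25% = 268,625 zł

268,625 zł > 68,390 zł, so the book-profits minimum tax is the binding amount.

268,625 zł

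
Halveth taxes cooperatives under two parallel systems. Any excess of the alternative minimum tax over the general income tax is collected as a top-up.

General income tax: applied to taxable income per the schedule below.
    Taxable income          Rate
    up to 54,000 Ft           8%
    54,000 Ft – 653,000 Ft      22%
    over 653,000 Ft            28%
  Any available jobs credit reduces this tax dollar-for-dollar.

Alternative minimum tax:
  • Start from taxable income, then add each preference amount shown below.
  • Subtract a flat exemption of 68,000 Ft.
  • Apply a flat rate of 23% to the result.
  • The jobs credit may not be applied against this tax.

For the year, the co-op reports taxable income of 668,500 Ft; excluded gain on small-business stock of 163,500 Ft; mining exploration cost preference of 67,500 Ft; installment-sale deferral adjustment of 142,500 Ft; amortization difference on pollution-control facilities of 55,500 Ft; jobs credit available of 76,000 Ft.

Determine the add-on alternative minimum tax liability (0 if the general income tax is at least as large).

Alternative minimum tax:
  Adjusted income: 668,500 Ft + 163,500 Ft + 67,500 Ft + 142,500 Ft + 55,500 Ft = 1,097,500 Ft
  Less exemption 68,000 Ft → base 1,029,500 Ft
  1,029,500 Ft × 23% = 236,785 Ft

General income tax:
  54,000 Ft × 8% = 4,320 Ft
  599,000 Ft × 22% = 131,780 Ft
  15,500 Ft × 28% = 4,340 Ft
  → 140,440 Ft
  Less jobs credit 76,000 Ft → 64,440 Ft

Excess of alternative minimum tax over general income tax: 236,785 Ft − 64,440 Ft = 172,345 Ft.

172,345 Ft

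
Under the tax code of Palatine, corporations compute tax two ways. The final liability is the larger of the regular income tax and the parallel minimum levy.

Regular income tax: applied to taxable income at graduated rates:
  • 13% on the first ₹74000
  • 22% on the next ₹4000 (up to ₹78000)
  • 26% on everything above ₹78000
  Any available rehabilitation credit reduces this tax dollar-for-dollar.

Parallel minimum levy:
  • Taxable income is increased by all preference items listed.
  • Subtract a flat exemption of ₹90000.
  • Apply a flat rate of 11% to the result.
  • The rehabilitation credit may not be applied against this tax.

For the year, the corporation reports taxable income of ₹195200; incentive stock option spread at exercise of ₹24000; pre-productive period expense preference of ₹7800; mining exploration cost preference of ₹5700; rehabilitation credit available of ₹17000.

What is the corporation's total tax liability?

Regular income tax:
  ₹74000 × 13% = ₹9620
  ₹4000 × 22% = ₹880
  ₹117200 × 26% = ₹30472
  → ₹40972
  Less rehabilitation credit ₹17000 → ₹23972

Parallel minimum levy:
  Adjusted income: ₹195200 + ₹24000 + ₹7800 + ₹5700 = ₹232700
  Less exemption ₹90000 → base ₹142700
  ₹142700 × 11% = ₹15697

₹23972 > ₹15697, so the regular income tax governs.

₹23972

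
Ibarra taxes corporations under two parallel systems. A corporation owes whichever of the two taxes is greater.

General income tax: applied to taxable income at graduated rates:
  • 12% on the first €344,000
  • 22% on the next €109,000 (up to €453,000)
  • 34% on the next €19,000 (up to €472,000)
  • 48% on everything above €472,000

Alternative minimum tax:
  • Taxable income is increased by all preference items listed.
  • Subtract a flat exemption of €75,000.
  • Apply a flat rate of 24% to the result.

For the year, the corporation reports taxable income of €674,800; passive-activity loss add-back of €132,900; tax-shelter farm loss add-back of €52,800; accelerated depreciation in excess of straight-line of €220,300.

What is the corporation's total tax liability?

€241,392

Alternative minimum tax:
  Adjusted income: €674,800 + €132,900 + €52,800 + €220,300 = €1,080,800
  Less exemption €75,000 → base €1,005,800
  €1,005,800 × 24% = €241,392

General income tax:
  €344,000 × 12% = €41,280
  €109,000 × 22% = €23,980
  €19,000 × 34% = €6,460
  €202,800 × 48% = €97,344
  → €169,064

€241,392 > €169,064, so the alternative minimum tax is the binding amount.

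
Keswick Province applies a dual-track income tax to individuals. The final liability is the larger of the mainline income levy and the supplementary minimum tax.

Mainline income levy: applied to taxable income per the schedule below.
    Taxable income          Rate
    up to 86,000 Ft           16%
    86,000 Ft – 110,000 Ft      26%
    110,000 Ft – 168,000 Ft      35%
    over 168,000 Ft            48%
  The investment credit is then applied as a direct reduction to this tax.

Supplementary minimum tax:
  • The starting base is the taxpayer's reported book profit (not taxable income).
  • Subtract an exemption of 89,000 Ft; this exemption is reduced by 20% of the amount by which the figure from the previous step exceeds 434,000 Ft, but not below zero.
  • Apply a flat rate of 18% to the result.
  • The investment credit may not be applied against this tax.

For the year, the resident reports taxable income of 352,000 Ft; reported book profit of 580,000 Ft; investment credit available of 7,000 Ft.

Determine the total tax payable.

121,620 Ft

Mainline income levy:
  86,000 Ft × 16% = 13,760 Ft
  24,000 Ft × 26% = 6,240 Ft
  58,000 Ft × 35% = 20,300 Ft
  184,000 Ft × 48% = 88,320 Ft
  → 128,620 Ft
  Less investment credit 7,000 Ft → 121,620 Ft

Supplementary minimum tax:
  Base (reported book profit): 580,000 Ft
  Exemption: 89,000 Ft − 20% × (580,000 Ft − 434,000 Ft) = 89,000 Ft − 29,200 Ft = 59,800 Ft
  Base: 580,000 Ft − 59,800 Ft = 520,200 Ft
  520,200 Ft × 18% = 93,636 Ft

121,620 Ft > 93,636 Ft, so the mainline income levy governs.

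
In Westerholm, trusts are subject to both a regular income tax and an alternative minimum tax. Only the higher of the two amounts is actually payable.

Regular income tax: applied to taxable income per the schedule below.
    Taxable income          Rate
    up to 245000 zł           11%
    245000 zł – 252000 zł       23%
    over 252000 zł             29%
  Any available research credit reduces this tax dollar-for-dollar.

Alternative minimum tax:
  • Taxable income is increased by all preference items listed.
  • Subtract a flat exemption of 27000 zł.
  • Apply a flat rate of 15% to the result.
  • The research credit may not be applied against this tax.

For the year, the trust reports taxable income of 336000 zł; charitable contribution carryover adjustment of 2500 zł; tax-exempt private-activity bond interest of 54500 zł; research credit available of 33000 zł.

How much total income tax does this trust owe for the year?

54900 zł

Alternative minimum tax:
  Adjusted income: 336000 zł + 2500 zł + 54500 zł = 393000 zł
  Less exemption 27000 zł → base 366000 zł
  366000 zł × 15% = 54900 zł

Regular income tax:
  245000 zł × 11% = 26950 zł
  7000 zł × 23% = 1610 zł
  84000 zł × 29% = 24360 zł
  → 52920 zł
  Less research credit 33000 zł → 19920 zł

54900 zł > 19920 zł, so the alternative minimum tax is the binding amount.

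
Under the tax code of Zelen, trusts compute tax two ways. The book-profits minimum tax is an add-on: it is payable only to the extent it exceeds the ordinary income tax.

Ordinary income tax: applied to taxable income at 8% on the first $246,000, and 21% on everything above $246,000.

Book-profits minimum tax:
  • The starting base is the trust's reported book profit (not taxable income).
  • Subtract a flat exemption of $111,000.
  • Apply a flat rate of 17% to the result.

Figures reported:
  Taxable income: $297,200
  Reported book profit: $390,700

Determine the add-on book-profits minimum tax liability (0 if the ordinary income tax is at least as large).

Ordinary income tax:
  $246,000 × 8% = $19,680
  $51,200 × 21% = $10,752
  → $30,432

Book-profits minimum tax:
  Base (reported book profit): $390,700
  Less exemption $111,000 → base $279,700
  $279,700 × 17% = $47,549

Excess of book-profits minimum tax over ordinary income tax: $47,549 − $30,432 = $17,117.

$17,117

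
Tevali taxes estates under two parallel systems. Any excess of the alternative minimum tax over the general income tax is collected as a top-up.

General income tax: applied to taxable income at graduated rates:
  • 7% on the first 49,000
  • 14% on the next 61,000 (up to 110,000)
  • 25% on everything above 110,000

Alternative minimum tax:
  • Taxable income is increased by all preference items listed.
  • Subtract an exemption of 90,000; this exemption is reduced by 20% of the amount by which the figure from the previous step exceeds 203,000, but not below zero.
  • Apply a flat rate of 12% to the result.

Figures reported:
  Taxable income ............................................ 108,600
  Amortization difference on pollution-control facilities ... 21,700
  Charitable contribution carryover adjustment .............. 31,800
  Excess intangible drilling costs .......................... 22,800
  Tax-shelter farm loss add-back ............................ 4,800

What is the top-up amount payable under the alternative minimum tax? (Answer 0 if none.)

190

Alternative minimum tax:
  Adjusted income: 108,600 + 21,700 + 31,800 + 22,800 + 4,800 = 189,700
  Exemption: 189,700 ≤ 203,000, so full 90,000 applies
  Base: 189,700 − 90,000 = 99,700
  99,700 × 12% = 11,964

General income tax:
  49,000 × 7% = 3,430
  59,600 × 14% = 8,344
  → 11,774

Excess of alternative minimum tax over general income tax: 11,964 − 11,774 = 190.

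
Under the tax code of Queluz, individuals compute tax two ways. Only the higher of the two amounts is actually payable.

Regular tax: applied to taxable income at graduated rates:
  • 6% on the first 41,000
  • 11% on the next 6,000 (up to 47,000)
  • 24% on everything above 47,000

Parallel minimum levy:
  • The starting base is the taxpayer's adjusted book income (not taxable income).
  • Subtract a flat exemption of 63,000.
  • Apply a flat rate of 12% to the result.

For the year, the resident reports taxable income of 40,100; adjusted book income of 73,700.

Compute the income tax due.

Regular tax:
  40,100 × 6% = 2,406

Parallel minimum levy:
  Base (adjusted book income): 73,700
  Less exemption 63,000 → base 10,700
  10,700 × 12% = 1,284

2,406 > 1,284, so the regular tax governs.

2,406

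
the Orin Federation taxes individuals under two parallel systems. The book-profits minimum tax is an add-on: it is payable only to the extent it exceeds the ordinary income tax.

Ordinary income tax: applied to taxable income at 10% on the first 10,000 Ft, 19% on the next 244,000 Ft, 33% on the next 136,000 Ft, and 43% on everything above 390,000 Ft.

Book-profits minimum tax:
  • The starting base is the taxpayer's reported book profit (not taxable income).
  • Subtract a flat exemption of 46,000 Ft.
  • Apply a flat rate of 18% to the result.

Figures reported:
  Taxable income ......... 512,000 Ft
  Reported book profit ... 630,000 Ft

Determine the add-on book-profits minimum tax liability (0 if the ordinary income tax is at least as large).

0 Ft

Book-profits minimum tax:
  Base (reported book profit): 630,000 Ft
  Less exemption 46,000 Ft → base 584,000 Ft
  584,000 Ft × 18% = 105,120 Ft

Ordinary income tax:
  10,000 Ft × 10% = 1,000 Ft
  244,000 Ft × 19% = 46,360 Ft
  136,000 Ft × 33% = 44,880 Ft
  122,000 Ft × 43% = 52,460 Ft
  → 144,700 Ft

105,120 Ft ≤ 144,700 Ft, so no add-on is due.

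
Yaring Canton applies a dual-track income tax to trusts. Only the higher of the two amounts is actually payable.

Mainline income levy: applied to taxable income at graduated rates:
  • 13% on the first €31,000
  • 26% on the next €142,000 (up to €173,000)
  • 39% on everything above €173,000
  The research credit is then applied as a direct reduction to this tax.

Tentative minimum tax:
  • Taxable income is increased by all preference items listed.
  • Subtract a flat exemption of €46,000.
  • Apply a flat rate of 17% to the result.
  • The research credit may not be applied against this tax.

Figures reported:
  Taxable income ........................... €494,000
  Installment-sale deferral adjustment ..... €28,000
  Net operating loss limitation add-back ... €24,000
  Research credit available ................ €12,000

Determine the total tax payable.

€154,140

Tentative minimum tax:
  Adjusted income: €494,000 + €28,000 + €24,000 = €546,000
  Less exemption €46,000 → base €500,000
  €500,000 × 17% = €85,000

Mainline income levy:
  €31,000 × 13% = €4,030
  €142,000 × 26% = €36,920
  €321,000 × 39% = €125,190
  → €166,140
  Less research credit €12,000 → €154,140

€154,140 > €85,000, so the mainline income levy governs.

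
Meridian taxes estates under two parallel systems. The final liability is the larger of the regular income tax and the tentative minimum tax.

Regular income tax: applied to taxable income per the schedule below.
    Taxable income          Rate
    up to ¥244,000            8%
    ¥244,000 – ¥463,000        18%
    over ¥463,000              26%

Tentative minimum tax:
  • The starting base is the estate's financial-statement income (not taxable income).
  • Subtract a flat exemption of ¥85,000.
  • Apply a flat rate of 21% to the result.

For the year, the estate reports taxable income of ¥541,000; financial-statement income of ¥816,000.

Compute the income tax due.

¥153,510

Regular income tax:
  ¥244,000 × 8% = ¥19,520
  ¥219,000 × 18% = ¥39,420
  ¥78,000 × 26% = ¥20,280
  → ¥79,220

Tentative minimum tax:
  Base (financial-statement income): ¥816,000
  Less exemption ¥85,000 → base ¥731,000
  ¥731,000 × 21% = ¥153,510

¥153,510 > ¥79,220, so the tentative minimum tax is the binding amount.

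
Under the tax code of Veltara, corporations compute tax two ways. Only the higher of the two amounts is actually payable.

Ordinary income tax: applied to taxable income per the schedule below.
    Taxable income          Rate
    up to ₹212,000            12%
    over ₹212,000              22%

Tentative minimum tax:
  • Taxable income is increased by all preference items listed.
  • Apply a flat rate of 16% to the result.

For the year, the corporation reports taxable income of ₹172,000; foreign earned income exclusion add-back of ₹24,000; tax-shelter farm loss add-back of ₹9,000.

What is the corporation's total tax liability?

₹32,800

Tentative minimum tax:
  Adjusted income: ₹172,000 + ₹24,000 + ₹9,000 = ₹205,000
  ₹205,000 × 16% = ₹32,800

Ordinary income tax:
  ₹172,000 × 12% = ₹20,640

₹32,800 > ₹20,640, so the tentative minimum tax is the binding amount.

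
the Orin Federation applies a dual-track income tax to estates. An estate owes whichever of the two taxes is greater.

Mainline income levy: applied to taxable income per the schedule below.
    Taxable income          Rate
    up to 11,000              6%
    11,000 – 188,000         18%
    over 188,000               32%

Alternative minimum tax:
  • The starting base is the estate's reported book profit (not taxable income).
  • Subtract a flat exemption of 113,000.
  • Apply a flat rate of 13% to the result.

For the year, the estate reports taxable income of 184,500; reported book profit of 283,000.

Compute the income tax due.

31,890

Alternative minimum tax:
  Base (reported book profit): 283,000
  Less exemption 113,000 → base 170,000
  170,000 × 13% = 22,100

Mainline income levy:
  11,000 × 6% = 660
  173,500 × 18% = 31,230
  → 31,890

31,890 > 22,100, so the mainline income levy governs.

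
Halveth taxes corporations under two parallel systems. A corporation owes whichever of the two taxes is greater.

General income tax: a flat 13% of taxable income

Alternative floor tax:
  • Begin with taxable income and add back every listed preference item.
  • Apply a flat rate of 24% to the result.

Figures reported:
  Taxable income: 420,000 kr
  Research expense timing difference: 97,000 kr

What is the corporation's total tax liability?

124,080 kr

Alternative floor tax:
  Adjusted income: 420,000 kr + 97,000 kr = 517,000 kr
  517,000 kr × 24% = 124,080 kr

General income tax:
  420,000 kr × 13% = 54,600 kr

124,080 kr > 54,600 kr, so the alternative floor tax is the binding amount.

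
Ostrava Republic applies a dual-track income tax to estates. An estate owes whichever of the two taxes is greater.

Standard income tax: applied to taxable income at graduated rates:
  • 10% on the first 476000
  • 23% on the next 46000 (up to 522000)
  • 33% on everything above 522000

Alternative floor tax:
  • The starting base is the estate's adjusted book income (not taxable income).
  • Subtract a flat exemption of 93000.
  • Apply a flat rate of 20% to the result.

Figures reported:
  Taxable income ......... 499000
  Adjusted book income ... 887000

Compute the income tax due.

158800

Standard income tax:
  476000 × 10% = 47600
  23000 × 23% = 5290
  → 52890

Alternative floor tax:
  Base (adjusted book income): 887000
  Less exemption 93000 → base 794000
  794000 × 20% = 158800

158800 > 52890, so the alternative floor tax is the binding amount.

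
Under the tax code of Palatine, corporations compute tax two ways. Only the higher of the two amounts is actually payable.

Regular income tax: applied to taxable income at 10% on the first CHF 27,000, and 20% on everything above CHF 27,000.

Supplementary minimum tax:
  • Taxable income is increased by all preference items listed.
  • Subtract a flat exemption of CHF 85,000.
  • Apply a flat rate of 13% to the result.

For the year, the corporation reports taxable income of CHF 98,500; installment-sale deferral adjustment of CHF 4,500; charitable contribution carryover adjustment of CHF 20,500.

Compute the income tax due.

CHF 17,000

Supplementary minimum tax:
  Adjusted income: CHF 98,500 + CHF 4,500 + CHF 20,500 = CHF 123,500
  Less exemption CHF 85,000 → base CHF 38,500
  CHF 38,500 × 13% = CHF 5,005

Regular income tax:
  CHF 27,000 × 10% = CHF 2,700
  CHF 71,500 × 20% = CHF 14,300
  → CHF 17,000

CHF 17,000 > CHF 5,005, so the regular income tax governs.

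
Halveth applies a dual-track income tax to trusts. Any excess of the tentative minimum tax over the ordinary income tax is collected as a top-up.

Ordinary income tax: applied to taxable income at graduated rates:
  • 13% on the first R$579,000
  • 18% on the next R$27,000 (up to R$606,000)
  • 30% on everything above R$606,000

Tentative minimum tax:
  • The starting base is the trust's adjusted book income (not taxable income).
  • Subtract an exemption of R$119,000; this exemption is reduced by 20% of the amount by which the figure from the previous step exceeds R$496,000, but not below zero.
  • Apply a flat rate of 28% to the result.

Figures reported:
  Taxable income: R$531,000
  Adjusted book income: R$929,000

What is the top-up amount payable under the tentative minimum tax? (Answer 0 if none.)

Tentative minimum tax:
  Base (adjusted book income): R$929,000
  Exemption: R$119,000 − 20% × (R$929,000 − R$496,000) = R$119,000 − R$86,600 = R$32,400
  Base: R$929,000 − R$32,400 = R$896,600
  R$896,600 × 28% = R$251,048

Ordinary income tax:
  R$531,000 × 13% = R$69,030

Excess of tentative minimum tax over ordinary income tax: R$251,048 − R$69,030 = R$182,018.

R$182,018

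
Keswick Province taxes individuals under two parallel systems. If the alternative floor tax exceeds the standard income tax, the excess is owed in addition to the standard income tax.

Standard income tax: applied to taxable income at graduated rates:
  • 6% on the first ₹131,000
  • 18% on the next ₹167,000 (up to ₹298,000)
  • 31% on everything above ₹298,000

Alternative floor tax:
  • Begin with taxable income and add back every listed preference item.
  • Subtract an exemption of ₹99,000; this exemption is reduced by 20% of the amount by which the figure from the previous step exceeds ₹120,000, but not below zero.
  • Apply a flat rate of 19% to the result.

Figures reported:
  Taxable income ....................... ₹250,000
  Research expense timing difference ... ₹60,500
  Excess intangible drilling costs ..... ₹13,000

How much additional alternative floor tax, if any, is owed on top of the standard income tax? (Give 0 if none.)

Standard income tax:
  ₹131,000 × 6% = ₹7,860
  ₹119,000 × 18% = ₹21,420
  → ₹29,280

Alternative floor tax:
  Adjusted income: ₹250,000 + ₹60,500 + ₹13,000 = ₹323,500
  Exemption: ₹99,000 − 20% × (₹323,500 − ₹120,000) = ₹99,000 − ₹40,700 = ₹58,300
  Base: ₹323,500 − ₹58,300 = ₹265,200
  ₹265,200 × 19% = ₹50,388

Excess of alternative floor tax over standard income tax: ₹50,388 − ₹29,280 = ₹21,108.

₹21,108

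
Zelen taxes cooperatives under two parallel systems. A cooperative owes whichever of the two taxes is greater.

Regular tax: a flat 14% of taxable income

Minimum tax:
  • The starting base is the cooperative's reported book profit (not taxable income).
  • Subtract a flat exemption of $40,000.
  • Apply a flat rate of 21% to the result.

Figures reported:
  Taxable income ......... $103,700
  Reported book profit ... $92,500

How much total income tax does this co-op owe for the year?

$14,518

Minimum tax:
  Base (reported book profit): $92,500
  Less exemption $40,000 → base $52,500
  $52,500 × 21% = $11,025

Regular tax:
  $103,700 × 14% = $14,518

$14,518 > $11,025, so the regular tax governs.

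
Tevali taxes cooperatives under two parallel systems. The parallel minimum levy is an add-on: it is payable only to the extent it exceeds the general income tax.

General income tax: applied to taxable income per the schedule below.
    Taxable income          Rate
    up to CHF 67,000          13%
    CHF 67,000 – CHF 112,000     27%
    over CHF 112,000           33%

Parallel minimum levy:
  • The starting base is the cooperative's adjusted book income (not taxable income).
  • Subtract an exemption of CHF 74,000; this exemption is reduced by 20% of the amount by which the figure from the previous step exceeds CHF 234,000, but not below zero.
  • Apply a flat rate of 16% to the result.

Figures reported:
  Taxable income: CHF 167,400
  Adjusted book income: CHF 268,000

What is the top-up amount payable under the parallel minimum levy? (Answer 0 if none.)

Parallel minimum levy:
  Base (adjusted book income): CHF 268,000
  Exemption: CHF 74,000 − 20% × (CHF 268,000 − CHF 234,000) = CHF 74,000 − CHF 6,800 = CHF 67,200
  Base: CHF 268,000 − CHF 67,200 = CHF 200,800
  CHF 200,800 × 16% = CHF 32,128

General income tax:
  CHF 67,000 × 13% = CHF 8,710
  CHF 45,000 × 27% = CHF 12,150
  CHF 55,400 × 33% = CHF 18,282
  → CHF 39,142

CHF 32,128 ≤ CHF 39,142, so no add-on is due.

CHF 0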